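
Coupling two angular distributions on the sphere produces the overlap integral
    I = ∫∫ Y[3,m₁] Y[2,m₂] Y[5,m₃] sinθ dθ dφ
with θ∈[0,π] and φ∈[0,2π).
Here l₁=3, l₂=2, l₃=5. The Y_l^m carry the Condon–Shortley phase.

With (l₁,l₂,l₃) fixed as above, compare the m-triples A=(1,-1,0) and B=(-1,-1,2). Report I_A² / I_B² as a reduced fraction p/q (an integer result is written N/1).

Shared (l₁,l₂,l₃)=(3,2,5): N and (l;000)² cancel in I_A²/I_B².
A: Δ = 0!·6!·4!/11! = 1/2310; Racah Σ t=0..0: t=0:+1/288 = 1/288; ⇒ 3j(3 2 5; 1 -1 0)² = 5/231, sgn -1
B: Δ = 0!·6!·4!/11! = 1/2310; Racah Σ t=0..0: t=0:+1/288 = 1/288; ⇒ 3j(3 2 5; -1 -1 2)² = 1/22, sgn -1
I_A²/I_B² = (5/231)/(1/22) = 10/21

10/21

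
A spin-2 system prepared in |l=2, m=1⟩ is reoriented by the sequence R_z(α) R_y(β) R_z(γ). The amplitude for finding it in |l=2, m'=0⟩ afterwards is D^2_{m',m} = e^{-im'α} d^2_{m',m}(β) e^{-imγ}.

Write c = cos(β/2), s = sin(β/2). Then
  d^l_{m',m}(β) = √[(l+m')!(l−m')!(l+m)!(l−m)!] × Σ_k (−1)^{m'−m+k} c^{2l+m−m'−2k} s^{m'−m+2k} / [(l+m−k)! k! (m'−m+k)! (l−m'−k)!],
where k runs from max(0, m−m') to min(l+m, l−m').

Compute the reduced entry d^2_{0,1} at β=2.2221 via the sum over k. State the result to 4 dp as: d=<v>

d^2_{0,1}(β=2.2221) via the finite sum:
c=cos(2.222100/2)=0.443721, s=sin(2.222100/2)=0.896165; N=√[2·2·6·1]=4.898979
k: max(0,(1)−(0))=1 … min(2+(1),2−(0))=2
  k=1: (−1)^0·4.8990/(2)·0.4437^3·0.8962^1 = +0.191775
  k=2: (−1)^1·4.8990/(2)·0.4437^1·0.8962^3 = -0.782257
d^2_{0,1}(2.2221) = +0.191775 -0.782257 = -0.590482

d=-0.5905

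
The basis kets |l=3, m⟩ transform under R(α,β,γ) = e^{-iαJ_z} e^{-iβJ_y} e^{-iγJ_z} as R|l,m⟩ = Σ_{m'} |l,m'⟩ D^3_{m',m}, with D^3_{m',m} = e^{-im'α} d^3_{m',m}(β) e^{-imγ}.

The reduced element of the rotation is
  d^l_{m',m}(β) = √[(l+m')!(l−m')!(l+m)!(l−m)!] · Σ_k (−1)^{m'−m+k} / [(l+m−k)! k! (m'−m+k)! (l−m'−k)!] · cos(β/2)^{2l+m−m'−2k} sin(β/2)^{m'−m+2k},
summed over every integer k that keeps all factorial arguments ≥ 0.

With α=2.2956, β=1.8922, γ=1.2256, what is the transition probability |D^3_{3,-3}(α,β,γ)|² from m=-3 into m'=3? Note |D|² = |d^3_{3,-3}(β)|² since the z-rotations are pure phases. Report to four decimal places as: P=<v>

P=0.0811

Split into d^3_{3,-3}(β=1.8922) × two z-phases.
c=cos(1.892200/2)=0.584851, s=sin(1.892200/2)=0.811141; N=√[720·1·1·720]=720.000000
The bounds max(0,m−m')=0 and min(l+m,l−m')=0 give 1 term
  k=0: (−1)^6·720.0000/(720)·0.5849^0·0.8111^6 = +0.284825
d^3_{3,-3}(1.8922) = +0.284825
|D^3_{3,-3}|² = |d^3_{3,-3}(β)|² = (+0.284825)² = 0.081125 (the z-rotation phases have unit modulus)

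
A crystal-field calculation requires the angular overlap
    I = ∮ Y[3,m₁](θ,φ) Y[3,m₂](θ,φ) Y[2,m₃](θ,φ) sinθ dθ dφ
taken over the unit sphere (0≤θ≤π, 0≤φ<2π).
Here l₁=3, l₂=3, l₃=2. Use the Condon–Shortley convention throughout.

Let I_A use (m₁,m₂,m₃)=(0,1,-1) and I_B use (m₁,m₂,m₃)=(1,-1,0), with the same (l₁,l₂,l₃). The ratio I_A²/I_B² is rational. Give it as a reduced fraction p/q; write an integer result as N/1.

Same 3,3,2: normalisation and zero-m 3j drop out of the ratio.
A: Δ: 4! 2! 2! / 9! → 1/3780; sum: t=2:+1/8 t=3:−1/12 = 1/24; 3j²(3 3 2; 0 1 -1) = Δ·Π!·Σ² = 1/210  (sign -1)
B: Δ: 4! 2! 2! / 9! → 1/3780; sum: t=0:+1/96 t=1:−1/6 t=2:+1/16 = -3/32; 3j²(3 3 2; 1 -1 0) = Δ·Π!·Σ² = 3/140  (sign -1)
I_A²/I_B² = (1/210)/(3/140) = 2/9

2/9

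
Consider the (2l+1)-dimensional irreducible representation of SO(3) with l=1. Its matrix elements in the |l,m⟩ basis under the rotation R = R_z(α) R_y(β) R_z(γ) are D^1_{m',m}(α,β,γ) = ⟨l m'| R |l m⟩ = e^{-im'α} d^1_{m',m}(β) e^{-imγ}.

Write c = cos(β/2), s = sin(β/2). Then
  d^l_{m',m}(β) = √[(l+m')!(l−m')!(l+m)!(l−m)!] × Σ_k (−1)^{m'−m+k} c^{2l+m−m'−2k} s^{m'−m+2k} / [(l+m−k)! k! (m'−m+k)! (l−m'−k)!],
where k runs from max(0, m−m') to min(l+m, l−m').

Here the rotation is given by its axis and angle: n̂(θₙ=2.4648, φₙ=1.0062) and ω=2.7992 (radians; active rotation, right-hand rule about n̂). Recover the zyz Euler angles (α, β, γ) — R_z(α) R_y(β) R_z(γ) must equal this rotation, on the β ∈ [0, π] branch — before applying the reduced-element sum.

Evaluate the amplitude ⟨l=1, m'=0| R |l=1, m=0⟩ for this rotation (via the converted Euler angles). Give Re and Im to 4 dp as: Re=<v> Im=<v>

Axis–angle → zyz. n̂ = (sinθₙcosφₙ, sinθₙsinφₙ, cosθₙ) = (+0.335115, +0.529098, -0.779585), ω = 2.7992.
R = I cosω + sinω [n̂]ₓ + (1−cosω) n̂n̂ᵀ gives
  R = [-0.723868, +0.606065, -0.329697; +0.082586, -0.398315, -0.913523; -0.684977, -0.688499, +0.238275]
β = atan2(√(R₁₃²+R₂₃²), R₃₃) = 1.330207; α = atan2(R₂₃, R₁₃) mod 2π = 4.366031; γ = atan2(R₃₂, −R₃₁) mod 2π = 5.495223
D^1_{0,0}(4.3660,1.3302,5.4952) = e^{-i·0·4.3660}·d^1_{0,0}(1.3302)·e^{-i·0·5.4952}. Compute d first:
c=cos(1.330207/2)=0.786853, s=sin(1.330207/2)=0.617140; N=√[1·1·1·1]=1.000000
Admissible k: 0..1 (factorial args all ≥0)
  k=0: (−1)^0·1.0000/(1)·0.7869^2·0.6171^0 = +0.619138
  k=1: (−1)^1·1.0000/(1)·0.7869^0·0.6171^2 = -0.380862
d^1_{0,0}(1.3302) = +0.619138 -0.380862 = +0.238275
D = (+1.000000+0.000000i)·(+0.238275)·(+1.000000+0.000000i) = +0.238275+0.000000i

Re=0.2383 Im=0.0000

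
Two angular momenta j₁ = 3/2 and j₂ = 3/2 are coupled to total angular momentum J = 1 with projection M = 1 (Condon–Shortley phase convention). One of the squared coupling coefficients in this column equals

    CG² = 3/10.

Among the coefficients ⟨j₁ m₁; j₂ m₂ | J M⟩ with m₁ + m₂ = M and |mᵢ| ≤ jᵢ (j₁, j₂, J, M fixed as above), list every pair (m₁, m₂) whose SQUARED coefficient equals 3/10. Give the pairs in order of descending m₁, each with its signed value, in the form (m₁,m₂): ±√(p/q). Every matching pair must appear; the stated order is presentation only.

Admissible pairs with m₁+m₂ = M = 1: (-1/2,3/2), (1/2,1/2), (3/2,-1/2)
  (m₁,m₂)=(3/2,-1/2): CG² = 3/10, CG = +√(3/10)   ← matches the target
  (m₁,m₂)=(1/2,1/2): CG² = 2/5, CG = −√(2/5)
  (m₁,m₂)=(-1/2,3/2): CG² = 3/10, CG = +√(3/10)   ← matches the target
Pairs with CG² = 3/10: (3/2,-1/2): +√(3/10); (-1/2,3/2): +√(3/10)

(3/2,-1/2): +√(3/10); (-1/2,3/2): +√(3/10)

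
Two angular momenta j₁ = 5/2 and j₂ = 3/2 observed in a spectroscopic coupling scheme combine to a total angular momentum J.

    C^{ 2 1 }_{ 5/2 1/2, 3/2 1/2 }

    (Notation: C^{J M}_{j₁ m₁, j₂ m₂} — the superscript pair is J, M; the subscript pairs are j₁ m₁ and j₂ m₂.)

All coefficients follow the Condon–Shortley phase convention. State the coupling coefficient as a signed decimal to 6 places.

j₁+j₂−J=2  J+j₁−j₂=3  J−j₁+j₂=1  j₁+j₂+J+1=7
(j₁±m₁, j₂±m₂, J±M) = (3,2,2,1,3,1)
P² = 12/7
sum k=1..2:
  [1] −1/2 = -1/2
  [2] +1/12 = 1/12
S = -5/12
C² = P²·S² = 25/84 ; C = -0.545545

-0.545545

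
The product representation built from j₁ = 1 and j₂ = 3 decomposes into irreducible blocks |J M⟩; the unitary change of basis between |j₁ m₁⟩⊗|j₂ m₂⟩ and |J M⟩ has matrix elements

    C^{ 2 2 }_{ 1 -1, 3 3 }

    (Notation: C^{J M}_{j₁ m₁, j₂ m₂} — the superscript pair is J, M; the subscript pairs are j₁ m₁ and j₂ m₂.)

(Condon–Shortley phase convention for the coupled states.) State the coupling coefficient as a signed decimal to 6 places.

+0.845154  (= +√(5/7))

j₁+j₂−J=2  J+j₁−j₂=0  J−j₁+j₂=4  j₁+j₂+J+1=7
(j₁±m₁, j₂±m₂, J±M) = (0,2,6,0,4,0)
P² = 11520/7
sum k=2..2:
  [2] +1/48 = 1/48
S = 1/48
C² = P²·S² = 5/7 ; C = +0.845154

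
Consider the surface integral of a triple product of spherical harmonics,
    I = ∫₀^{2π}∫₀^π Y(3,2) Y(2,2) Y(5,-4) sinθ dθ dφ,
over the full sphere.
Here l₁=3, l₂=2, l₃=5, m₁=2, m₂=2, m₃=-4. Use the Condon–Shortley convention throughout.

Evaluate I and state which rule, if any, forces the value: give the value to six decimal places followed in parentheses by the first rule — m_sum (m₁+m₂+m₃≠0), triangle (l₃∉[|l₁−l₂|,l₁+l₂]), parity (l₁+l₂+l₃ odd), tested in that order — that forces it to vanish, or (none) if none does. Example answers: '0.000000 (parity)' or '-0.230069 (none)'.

m-sum 0 ✓  L=10 even ✓  1≤5≤5 ✓
Π(2lᵢ+1) = 7×5×11 = 385
triangle coeff Δ(3,2,5) = 1/2310
Σ_t [0,0]: t=0:+1/144 = 1/144
(3j)²=10/231 [(3 2 5; 0 0 0)], sign=-1
Σ_t [0,0]: t=0:+1/2880 = 1/2880
(3j)²=3/55 [(3 2 5; 2 2 -4)], sign=-1
⇒ 4πI² = 10/11
I = (+1)√(10/11/(4π)) = 0.26896683
No selection rule forces the value: the integral is nonzero (none).

0.268967 (none)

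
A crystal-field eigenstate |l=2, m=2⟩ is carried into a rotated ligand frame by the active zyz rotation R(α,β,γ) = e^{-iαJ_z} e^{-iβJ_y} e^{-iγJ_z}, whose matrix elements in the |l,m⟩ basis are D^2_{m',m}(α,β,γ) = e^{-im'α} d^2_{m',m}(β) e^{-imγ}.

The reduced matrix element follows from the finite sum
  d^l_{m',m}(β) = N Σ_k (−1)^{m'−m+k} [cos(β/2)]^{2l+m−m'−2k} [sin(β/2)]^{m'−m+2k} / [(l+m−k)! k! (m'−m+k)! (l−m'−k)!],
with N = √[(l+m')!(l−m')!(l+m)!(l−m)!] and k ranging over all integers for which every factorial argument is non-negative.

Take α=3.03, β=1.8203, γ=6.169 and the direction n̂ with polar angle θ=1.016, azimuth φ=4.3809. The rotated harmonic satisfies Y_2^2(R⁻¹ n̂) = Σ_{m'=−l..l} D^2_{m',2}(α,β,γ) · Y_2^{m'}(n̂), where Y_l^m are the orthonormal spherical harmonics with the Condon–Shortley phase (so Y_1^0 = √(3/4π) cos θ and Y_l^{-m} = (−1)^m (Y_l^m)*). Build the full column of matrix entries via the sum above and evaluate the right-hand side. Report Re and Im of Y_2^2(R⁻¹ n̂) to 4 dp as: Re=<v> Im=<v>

Need the full column D^2_{m',2} for m'=−2..2 at α=3.0300, β=1.8203, γ=6.1690.
cos(β/2)=0.613627, sin(β/2)=0.789596
d^2_{-2,2}: single k=4 term ⇒ +0.388704;  D = +0.388699+0.002016i
d^2_{-1,2}: single k=3 term ⇒ +0.604156;  D = -0.600041-0.070392i
d^2_{0,2}: single k=2 term ⇒ +0.575035;  D = +0.560106+0.130183i
d^2_{1,2}: single k=1 term ⇒ +0.364879;  D = -0.343996-0.121670i
d^2_{2,2}: single k=0 term ⇒ +0.141781;  D = +0.127570+0.061869i
Y_2^{m'}(θ=1.016,φ=4.3809) and Σ D·Y over m':
  (+0.3887+0.0020i)·(-0.2200-0.1718i)  (-0.6000-0.0704i)·(-0.1126+0.3271i)  (+0.5601+0.1302i)·(-0.0528+0.0000i)  (-0.3440-0.1217i)·(+0.1126+0.3271i)  (+0.1276+0.0619i)·(-0.2200+0.1718i)
Y_2^2(R⁻¹ n̂) = -0.061794-0.380337i

Re=-0.0618 Im=-0.3803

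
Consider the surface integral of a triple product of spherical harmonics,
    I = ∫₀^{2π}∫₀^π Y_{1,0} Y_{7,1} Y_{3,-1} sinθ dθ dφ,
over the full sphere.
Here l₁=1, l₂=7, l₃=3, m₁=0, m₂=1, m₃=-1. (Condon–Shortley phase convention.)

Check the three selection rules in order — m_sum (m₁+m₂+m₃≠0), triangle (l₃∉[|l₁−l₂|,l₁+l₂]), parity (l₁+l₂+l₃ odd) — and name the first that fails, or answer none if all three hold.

triangle

m₁+m₂+m₃ = 0 + 1 − 1 = 0  ✓
triangle: need |l₁−l₂| ≤ l₃ ≤ l₁+l₂ = [6,8]; l₃=3 is outside  ✗
parity: l₁+l₂+l₃ = 11 is odd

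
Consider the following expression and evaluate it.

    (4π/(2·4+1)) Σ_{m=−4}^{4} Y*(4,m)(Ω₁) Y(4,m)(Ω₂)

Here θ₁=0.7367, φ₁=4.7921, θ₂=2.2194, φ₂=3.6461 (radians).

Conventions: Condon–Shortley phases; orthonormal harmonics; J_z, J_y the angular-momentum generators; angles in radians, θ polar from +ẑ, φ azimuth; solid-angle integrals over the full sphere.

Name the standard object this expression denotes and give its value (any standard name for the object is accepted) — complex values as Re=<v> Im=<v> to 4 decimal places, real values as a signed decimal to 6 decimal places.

This sum is the spherical-harmonic addition theorem: it equals the Legendre polynomial P_l(cos γ) of the angle γ between the two directions.
Addition theorem: P_4(cos γ) = (4π/9) Σ_m Y*_{lm}(Ω₁) Y_{lm}(Ω₂), m = −4…4:
  term(m=-4) = -0.00206 - 0.01596j   from Y*(Ω₁)=0.08562 + 0.02826j, Y(Ω₂)=-0.07719 - 0.16094j
  term(m=-3) = 0.10290 + 0.03143j   from Y*(Ω₁)=-0.06659 + 0.27315j, Y(Ω₂)=0.02191 - 0.38205j
  term(m=-2) = -0.09352 + 0.10636j   from Y*(Ω₁)=-0.42344 - 0.06808j, Y(Ω₂)=0.17591 - 0.27947j
  term(m=-1) = 0.00828 + 0.01830j   from Y*(Ω₁)=0.01575 - 0.19721j, Y(Ω₂)=-0.08885 + 0.04906j
  term(m=+0) = 0.10755 + 0.00000j   from Y*(Ω₁)=-0.30933 + 0.00000j, Y(Ω₂)=-0.34769 + 0.00000j
  term(m=+1) = 0.00828 - 0.01830j   from Y*(Ω₁)=-0.01575 - 0.19721j, Y(Ω₂)=0.08885 + 0.04906j
  term(m=+2) = -0.09352 - 0.10636j   from Y*(Ω₁)=-0.42344 + 0.06808j, Y(Ω₂)=0.17591 + 0.27947j
  term(m=+3) = 0.10290 - 0.03143j   from Y*(Ω₁)=0.06659 + 0.27315j, Y(Ω₂)=-0.02191 - 0.38205j
  term(m=+4) = -0.00206 + 0.01596j   from Y*(Ω₁)=0.08562 - 0.02826j, Y(Ω₂)=-0.07719 + 0.16094j
Total Σ_m = 0.13875 - 0.00000j. Multiply by 1.396263: 0.19373 - 0.00000j. P_4(cos γ) = 0.193729

Legendre polynomial (addition theorem), +0.193729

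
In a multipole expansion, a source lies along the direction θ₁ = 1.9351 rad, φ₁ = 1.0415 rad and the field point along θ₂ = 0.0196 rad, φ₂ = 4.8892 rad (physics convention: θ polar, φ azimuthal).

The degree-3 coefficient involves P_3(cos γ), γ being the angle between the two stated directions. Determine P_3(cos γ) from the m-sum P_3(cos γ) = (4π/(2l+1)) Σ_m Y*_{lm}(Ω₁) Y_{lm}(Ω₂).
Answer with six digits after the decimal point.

0.428445

Expand P_3 via completeness: Σ_{m} conj(Y_{3,m}) at Ω₁ times Y_{3,m} at Ω₂ —
  term(m=-3) = (0.000001, 0.000001)   from Y*(Ω₁)=(-0.340303, 0.005817), Y(Ω₂)=(-0.000002, -0.000003)
  term(m=-2) = (-0.000020, 0.000123)   from Y*(Ω₁)=(0.155806, -0.277108), Y(Ω₂)=(-0.000368, 0.000136)
  term(m=-1) = (0.002125, -0.001812)   from Y*(Ω₁)=(-0.055692, -0.095204), Y(Ω₂)=(0.004454, 0.024929)
  term(m=+0) = (0.234450, 0.000000)   from Y*(Ω₁)=(0.314490, -0.000000), Y(Ω₂)=(0.745493, 0.000000)
  term(m=+1) = (0.002125, 0.001812)   from Y*(Ω₁)=(0.055692, -0.095204), Y(Ω₂)=(-0.004454, 0.024929)
  term(m=+2) = (-0.000020, -0.000123)   from Y*(Ω₁)=(0.155806, 0.277108), Y(Ω₂)=(-0.000368, -0.000136)
  term(m=+3) = (0.000001, -0.000001)   from Y*(Ω₁)=(0.340303, 0.005817), Y(Ω₂)=(0.000002, -0.000003)
Total Σ_m = (0.238662, 0.000000). Multiply by 1.795196: (0.428445, 0.000000). P_3(cos γ) = 0.428445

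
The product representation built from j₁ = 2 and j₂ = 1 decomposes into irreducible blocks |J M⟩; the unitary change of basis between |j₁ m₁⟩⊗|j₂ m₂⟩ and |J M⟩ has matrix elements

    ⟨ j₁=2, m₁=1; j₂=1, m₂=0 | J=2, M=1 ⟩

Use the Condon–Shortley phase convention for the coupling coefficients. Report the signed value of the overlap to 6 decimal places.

j₁+j₂−J=1  J+j₁−j₂=3  J−j₁+j₂=1  j₁+j₂+J+1=6
(j₁±m₁, j₂±m₂, J±M) = (3,1,1,1,3,1)
P² = 3/2
sum k=0..1:
  [0] +1/2 = 1/2
  [1] −1/6 = -1/6
S = 1/3
C² = P²·S² = 1/6 ; C = +0.408248

+0.408248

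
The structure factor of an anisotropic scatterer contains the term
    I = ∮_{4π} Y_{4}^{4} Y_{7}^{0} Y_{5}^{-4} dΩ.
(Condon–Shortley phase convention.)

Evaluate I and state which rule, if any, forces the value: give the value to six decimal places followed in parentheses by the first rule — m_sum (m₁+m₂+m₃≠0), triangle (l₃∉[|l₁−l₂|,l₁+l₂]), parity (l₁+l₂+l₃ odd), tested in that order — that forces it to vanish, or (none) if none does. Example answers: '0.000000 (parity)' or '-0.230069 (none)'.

-0.041736 (none)

m-sum 0 ✓  L=16 even ✓  3≤5≤11 ✓
Π(2lᵢ+1) = 9×15×11 = 1485
triangle coeff Δ(4,7,5) = 1/6126120
Σ_t [2,4]: t=2:+1/69120 t=3:−1/20736 t=4:+1/69120 = -1/51840
(3j)²=280/21879 [(4 7 5; 0 0 0)], sign=+1
Σ_t [0,0]: t=0:+1/7257600 = 1/7257600
(3j)²=14/12155 [(4 7 5; 4 0 -4)], sign=-1
⇒ 4πI² = 11760/537251
I = (-1)√(11760/537251/(4π)) = -0.04173593
No selection rule forces the value: the integral is nonzero (none).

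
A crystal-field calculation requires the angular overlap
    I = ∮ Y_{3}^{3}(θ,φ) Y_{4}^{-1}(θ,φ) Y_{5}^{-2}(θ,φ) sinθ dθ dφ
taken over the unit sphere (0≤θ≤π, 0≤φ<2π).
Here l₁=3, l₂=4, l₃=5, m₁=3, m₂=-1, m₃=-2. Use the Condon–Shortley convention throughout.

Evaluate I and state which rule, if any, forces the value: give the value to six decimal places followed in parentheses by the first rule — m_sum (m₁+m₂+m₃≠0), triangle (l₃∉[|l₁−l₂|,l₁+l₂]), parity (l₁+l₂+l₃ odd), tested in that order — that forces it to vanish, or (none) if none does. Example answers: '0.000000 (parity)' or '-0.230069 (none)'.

-0.179179 (none)

Checks pass: Σm=0; 12 even; l₃=5∈[1,7].
(2·3+1)(2·4+1)(2·5+1) = 693
Δ: 2! 4! 6! / 13! → 1/180180
sum: t=0:+1/576 t=1:−1/144 t=2:+1/576 = -1/288
3j²(3 4 5; 0 0 0) = Δ·Π!·Σ² = 20/1001  (sign +1)
sum: t=0:+1/1728 = 1/1728
3j²(3 4 5; 3 -1 -2) = Δ·Π!·Σ² = 25/858  (sign -1)
combine: 4πI² = 693·20/1001·25/858 = 750/1859
take √, sign -1: I = -0.17917854
No selection rule forces the value: the integral is nonzero (none).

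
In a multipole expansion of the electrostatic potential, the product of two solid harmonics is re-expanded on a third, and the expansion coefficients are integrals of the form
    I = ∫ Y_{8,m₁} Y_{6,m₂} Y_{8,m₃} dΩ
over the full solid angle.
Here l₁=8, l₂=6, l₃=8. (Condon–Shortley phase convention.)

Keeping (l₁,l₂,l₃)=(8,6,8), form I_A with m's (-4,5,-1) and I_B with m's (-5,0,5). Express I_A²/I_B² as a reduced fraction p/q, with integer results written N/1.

Same 8,6,8: normalisation and zero-m 3j drop out of the ratio.
A: Δ: 6! 10! 6! / 23! → 1/13742520792; sum: t=5:−1/2612736000 t=6:+1/1492992000 = 1/3483648000; 3j²(8 6 8; -4 5 -1) = Δ·Π!·Σ² = 486/96577  (sign -1)
B: Δ: 6! 10! 6! / 23! → 1/13742520792; sum: t=3:−1/4702924800 t=4:+1/836075520 t=5:−1/1161216000 t=6:+1/15676416000 = 1/5374771200; 3j²(8 6 8; -5 0 5) = Δ·Π!·Σ² = 325/178296  (sign -1)
I_A²/I_B² = (486/96577)/(325/178296) = 11664/4225

11664/4225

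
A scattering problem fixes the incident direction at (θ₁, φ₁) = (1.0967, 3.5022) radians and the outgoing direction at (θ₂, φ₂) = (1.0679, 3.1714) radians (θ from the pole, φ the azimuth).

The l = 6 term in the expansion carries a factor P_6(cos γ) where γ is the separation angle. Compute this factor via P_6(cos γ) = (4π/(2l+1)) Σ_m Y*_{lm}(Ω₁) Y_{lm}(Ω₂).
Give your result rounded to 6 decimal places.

Summing Y*_{l m}(θ₁,φ₁)·Y_{l m}(θ₂,φ₂) over m ∈ [−6, 6]; prefactor 4π/(2·6+1) = 0.966644:
  m=-6: (-0.133875+0.198719i) × (+0.215095-0.038884i) = -0.021069+0.047949i  (running Σ = -0.021069+0.047949i)
  m=-5: (+0.098027-0.414477i) × (-0.411889+0.061845i) = -0.014743+0.176781i  (running Σ = -0.035812+0.224730i)
  m=-4: (+0.036994+0.286606i) × (+0.324703-0.038899i) = +0.023161+0.091623i  (running Σ = -0.012651+0.316353i)
  m=-3: (+0.069586+0.130783i) × (+0.093558-0.008389i) = +0.007607+0.011652i  (running Σ = -0.005044+0.328005i)
  m=-2: (-0.255207-0.224383i) × (-0.349580+0.020865i) = +0.093897+0.073115i  (running Σ = +0.088853+0.401120i)
  m=-1: (-0.028312-0.010676i) × (+0.032705-0.000975i) = -0.000936-0.000322i  (running Σ = +0.087917+0.400798i)
  m=0: (+0.336423-0.000000i) × (+0.336207+0.000000i) = +0.113108+0.000000i  (running Σ = +0.201025+0.400798i)
  m=1: (+0.028312-0.010676i) × (-0.032705-0.000975i) = -0.000936+0.000322i  (running Σ = +0.200088+0.401120i)
  m=2: (-0.255207+0.224383i) × (-0.349580-0.020865i) = +0.093897-0.073115i  (running Σ = +0.293985+0.328005i)
  m=3: (-0.069586+0.130783i) × (-0.093558-0.008389i) = +0.007607-0.011652i  (running Σ = +0.301593+0.316353i)
  m=4: (+0.036994-0.286606i) × (+0.324703+0.038899i) = +0.023161-0.091623i  (running Σ = +0.324753+0.224730i)
  m=5: (-0.098027-0.414477i) × (+0.411889+0.061845i) = -0.014743-0.176781i  (running Σ = +0.310010+0.047949i)
  m=6: (-0.133875-0.198719i) × (+0.215095+0.038884i) = -0.021069-0.047949i  (running Σ = +0.288942+0.000000i)
Σ over m = +0.288942+0.000000i; ×(4π/13) → +0.279304+0.000000i. Real part: 0.279304

0.279304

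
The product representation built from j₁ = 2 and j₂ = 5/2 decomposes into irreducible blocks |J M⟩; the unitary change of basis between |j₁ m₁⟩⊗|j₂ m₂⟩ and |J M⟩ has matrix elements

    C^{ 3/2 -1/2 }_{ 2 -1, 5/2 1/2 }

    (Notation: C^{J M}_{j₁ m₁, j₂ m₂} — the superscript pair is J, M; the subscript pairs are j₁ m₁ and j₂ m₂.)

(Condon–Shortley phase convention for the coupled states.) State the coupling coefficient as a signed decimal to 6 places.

√[4·3!1!2!/7! · 1!3!3!2!1!2!] = √(48/35)
  +(−1)^2/∏(2,1,1,1,0,1)! = 1/2  (running 1/2)
  +(−1)^3/∏(3,0,0,0,1,2)! = -1/12  (running 5/12)
⟨..|..⟩ = √(48/35)·(5/12) = +0.487950

+0.487950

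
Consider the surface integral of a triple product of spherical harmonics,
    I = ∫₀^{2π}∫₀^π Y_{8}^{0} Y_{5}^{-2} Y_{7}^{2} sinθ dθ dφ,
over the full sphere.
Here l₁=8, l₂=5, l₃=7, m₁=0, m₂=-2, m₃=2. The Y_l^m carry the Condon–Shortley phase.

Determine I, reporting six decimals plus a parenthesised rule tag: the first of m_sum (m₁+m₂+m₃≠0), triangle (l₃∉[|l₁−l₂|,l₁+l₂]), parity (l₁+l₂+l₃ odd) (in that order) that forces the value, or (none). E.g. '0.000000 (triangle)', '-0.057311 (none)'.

-0.116608 (none)

m-sum 0 ✓  L=20 even ✓  3≤7≤13 ✓
Π(2lᵢ+1) = 17×11×15 = 2805
triangle coeff Δ(8,5,7) = 1/814773960
Σ_t [1,5]: t=1:−1/87091200 t=2:+1/4976640 t=3:−1/2073600 t=4:+1/4976640 t=5:−1/87091200 = -1/9676800
(3j)²=360/46189 [(8 5 7; 0 0 0)], sign=+1
Σ_t [0,3]: t=0:+1/348364800 t=1:−1/14515200 t=2:+1/4976640 t=3:−1/12441600 = 19/348364800
(3j)²=19/2431 [(8 5 7; 0 -2 2)], sign=-1
⇒ 4πI² = 5400/31603
I = (-1)√(5400/31603/(4π)) = -0.11660785
No selection rule forces the value: the integral is nonzero (none).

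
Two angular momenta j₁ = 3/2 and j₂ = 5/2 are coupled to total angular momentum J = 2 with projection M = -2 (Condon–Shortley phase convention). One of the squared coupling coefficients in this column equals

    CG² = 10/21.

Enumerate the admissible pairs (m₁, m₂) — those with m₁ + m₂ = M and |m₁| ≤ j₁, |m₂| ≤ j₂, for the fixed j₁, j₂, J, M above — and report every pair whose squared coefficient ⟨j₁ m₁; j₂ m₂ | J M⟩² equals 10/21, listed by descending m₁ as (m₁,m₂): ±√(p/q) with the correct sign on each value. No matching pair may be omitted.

(1/2,-5/2): +√(10/21)

Admissible pairs with m₁+m₂ = M = -2: (-3/2,-1/2), (-1/2,-3/2), (1/2,-5/2)
  (m₁,m₂)=(1/2,-5/2): CG² = 10/21, CG = +√(10/21)   ← matches the target
  (m₁,m₂)=(-1/2,-3/2): CG² = 8/21, CG = −√(8/21)
  (m₁,m₂)=(-3/2,-1/2): CG² = 1/7, CG = +√(1/7)
Pairs with CG² = 10/21: (1/2,-5/2): +√(10/21)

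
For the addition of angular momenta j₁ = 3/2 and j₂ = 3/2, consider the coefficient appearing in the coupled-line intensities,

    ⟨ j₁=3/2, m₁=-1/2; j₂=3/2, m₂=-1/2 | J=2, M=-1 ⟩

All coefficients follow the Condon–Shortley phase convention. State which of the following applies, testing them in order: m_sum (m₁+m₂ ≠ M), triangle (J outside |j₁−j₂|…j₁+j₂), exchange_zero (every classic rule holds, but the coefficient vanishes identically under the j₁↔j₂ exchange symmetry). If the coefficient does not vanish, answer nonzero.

m-sum: m₁+m₂ = -1/2+(-1/2) = -1, M = -1  ✓
triangle: |j₁−j₂| = 0 ≤ J = 2 ≤ j₁+j₂ = 3  ✓
exchange: j₁=j₂ and m₁=m₂, and (−1)^(j₁+j₂−J) = (−1)^1 = −1 forces ⟨j₁m₁;j₂m₂|JM⟩ = −⟨j₂m₂;j₁m₁|JM⟩ = −⟨j₁m₁;j₂m₂|JM⟩ ⇒ the coefficient vanishes identically
Racah sum check: Σ_k collapses to 0 ⇒ CG = 0

exchange_zero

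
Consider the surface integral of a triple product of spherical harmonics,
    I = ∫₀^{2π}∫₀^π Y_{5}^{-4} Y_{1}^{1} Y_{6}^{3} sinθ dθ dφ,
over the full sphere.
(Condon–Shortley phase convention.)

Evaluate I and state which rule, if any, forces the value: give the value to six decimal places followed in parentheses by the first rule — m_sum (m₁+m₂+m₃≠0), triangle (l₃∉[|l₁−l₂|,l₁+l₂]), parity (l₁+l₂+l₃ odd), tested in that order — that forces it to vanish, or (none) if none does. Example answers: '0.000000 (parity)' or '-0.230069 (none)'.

-0.070770 (none)

Checks pass: Σm=0; 12 even; l₃=6∈[4,6].
(2·5+1)(2·1+1)(2·6+1) = 429
Δ: 0! 10! 2! / 13! → 1/858
sum: t=0:+1/14400 = 1/14400
3j²(5 1 6; 0 0 0) = Δ·Π!·Σ² = 6/143  (sign +1)
sum: t=0:+1/725760 = 1/725760
3j²(5 1 6; -4 1 3) = Δ·Π!·Σ² = 1/286  (sign -1)
combine: 4πI² = 429·6/143·1/286 = 9/143
take √, sign -1: I = -0.07076985
No selection rule forces the value: the integral is nonzero (none).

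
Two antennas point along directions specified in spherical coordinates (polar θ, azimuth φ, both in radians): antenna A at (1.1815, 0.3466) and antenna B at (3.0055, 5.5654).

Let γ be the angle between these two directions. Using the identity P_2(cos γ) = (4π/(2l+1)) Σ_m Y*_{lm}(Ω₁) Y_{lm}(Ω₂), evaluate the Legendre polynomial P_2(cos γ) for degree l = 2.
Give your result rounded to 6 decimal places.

-0.351025

Summing Y*_{l m}(θ₁,φ₁)·Y_{l m}(θ₂,φ₂) over m ∈ [−2, 2]; prefactor 4π/(2·2+1) = 2.513274:
  term(m=-2) = (-0.001245, 0.001994)   from Y*(Ω₁)=(0.254324, 0.211274), Y(Ω₂)=(0.000959, 0.007045)
  term(m=-1) = (-0.013664, -0.024635)   from Y*(Ω₁)=(0.255140, 0.092152), Y(Ω₂)=(-0.078223, -0.068301)
  term(m=+0) = (-0.109852, -0.000000)   from Y*(Ω₁)=(-0.179096, -0.000000), Y(Ω₂)=(0.613367, 0.000000)
  term(m=+1) = (-0.013664, 0.024635)   from Y*(Ω₁)=(-0.255140, 0.092152), Y(Ω₂)=(0.078223, -0.068301)
  term(m=+2) = (-0.001245, -0.001994)   from Y*(Ω₁)=(0.254324, -0.211274), Y(Ω₂)=(0.000959, -0.007045)
Σ over m = (-0.139669, 0.000000); ×(4π/5) → (-0.351025, 0.000000). Real part: -0.351025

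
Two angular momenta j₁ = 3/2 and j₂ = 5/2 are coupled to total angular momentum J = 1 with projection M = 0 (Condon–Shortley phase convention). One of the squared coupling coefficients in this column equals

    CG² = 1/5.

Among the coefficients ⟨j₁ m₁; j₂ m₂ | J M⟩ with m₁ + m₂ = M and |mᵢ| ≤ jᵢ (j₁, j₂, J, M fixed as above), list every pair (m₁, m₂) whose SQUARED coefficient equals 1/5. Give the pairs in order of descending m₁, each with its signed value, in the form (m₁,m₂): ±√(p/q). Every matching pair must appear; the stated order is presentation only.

Admissible pairs with m₁+m₂ = M = 0: (-3/2,3/2), (-1/2,1/2), (1/2,-1/2), (3/2,-3/2)
  (m₁,m₂)=(3/2,-3/2): CG² = 1/5, CG = +√(1/5)   ← matches the target
  (m₁,m₂)=(1/2,-1/2): CG² = 3/10, CG = −√(3/10)
  (m₁,m₂)=(-1/2,1/2): CG² = 3/10, CG = +√(3/10)
  (m₁,m₂)=(-3/2,3/2): CG² = 1/5, CG = −√(1/5)   ← matches the target
Pairs with CG² = 1/5: (3/2,-3/2): +√(1/5); (-3/2,3/2): −√(1/5)

(3/2,-3/2): +√(1/5); (-3/2,3/2): −√(1/5)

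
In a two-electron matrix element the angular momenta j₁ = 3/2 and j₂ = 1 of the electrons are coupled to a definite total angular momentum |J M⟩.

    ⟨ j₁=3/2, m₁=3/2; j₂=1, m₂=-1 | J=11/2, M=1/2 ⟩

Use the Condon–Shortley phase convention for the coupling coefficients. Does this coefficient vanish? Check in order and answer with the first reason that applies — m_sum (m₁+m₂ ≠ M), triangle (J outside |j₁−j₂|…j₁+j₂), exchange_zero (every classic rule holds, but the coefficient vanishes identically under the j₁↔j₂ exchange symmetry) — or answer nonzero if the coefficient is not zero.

m-sum: m₁+m₂ = 3/2+(-1) = 1/2, M = 1/2  ✓
triangle: need |j₁−j₂| ≤ J ≤ j₁+j₂, i.e. J ∈ [1/2, 5/2]; J = 11/2 is outside ✗ ⇒ coefficient is 0

triangle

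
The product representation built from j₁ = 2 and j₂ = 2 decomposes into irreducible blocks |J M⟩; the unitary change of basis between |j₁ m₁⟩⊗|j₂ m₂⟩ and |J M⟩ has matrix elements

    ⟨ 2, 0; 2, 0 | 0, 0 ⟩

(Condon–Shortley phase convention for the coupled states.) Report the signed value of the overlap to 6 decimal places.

+0.447214

√[1·4!0!0!/5! · 2!2!2!2!0!0!] = √(16/5)
  +(−1)^2/∏(2,2,0,0,0,0)! = 1/4  (running 1/4)
⟨..|..⟩ = √(16/5)·(1/4) = +0.447214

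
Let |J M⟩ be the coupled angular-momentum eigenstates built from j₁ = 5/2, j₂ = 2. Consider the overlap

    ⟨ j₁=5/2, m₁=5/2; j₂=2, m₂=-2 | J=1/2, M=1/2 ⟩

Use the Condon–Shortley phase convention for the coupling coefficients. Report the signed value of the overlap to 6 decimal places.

j₁+j₂−J=4  J+j₁−j₂=1  J−j₁+j₂=0  j₁+j₂+J+1=6
(j₁±m₁, j₂±m₂, J±M) = (5,0,0,4,1,0)
P² = 192
sum k=0..0:
  [0] +1/24 = 1/24
S = 1/24
C² = P²·S² = 1/3 ; C = +0.577350

+√(1/3) ≈ +0.577350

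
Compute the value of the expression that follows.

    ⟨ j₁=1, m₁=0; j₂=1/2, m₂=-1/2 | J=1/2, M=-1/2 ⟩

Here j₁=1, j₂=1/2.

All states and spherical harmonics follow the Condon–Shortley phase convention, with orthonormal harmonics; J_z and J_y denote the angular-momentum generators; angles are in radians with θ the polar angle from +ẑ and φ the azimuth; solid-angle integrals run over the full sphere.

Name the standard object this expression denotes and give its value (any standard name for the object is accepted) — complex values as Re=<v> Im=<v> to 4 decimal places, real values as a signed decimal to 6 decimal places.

This is a Clebsch–Gordan (vector-coupling) coefficient.
√[2·1!1!0!/3! · 1!1!0!1!0!1!] = √(1/3)
  +(−1)^0/∏(0,1,1,0,0,0)! = 1  (running 1)
⟨..|..⟩ = √(1/3)·(1) = +0.577350

Clebsch–Gordan coefficient, +√(1/3) ≈ +0.577350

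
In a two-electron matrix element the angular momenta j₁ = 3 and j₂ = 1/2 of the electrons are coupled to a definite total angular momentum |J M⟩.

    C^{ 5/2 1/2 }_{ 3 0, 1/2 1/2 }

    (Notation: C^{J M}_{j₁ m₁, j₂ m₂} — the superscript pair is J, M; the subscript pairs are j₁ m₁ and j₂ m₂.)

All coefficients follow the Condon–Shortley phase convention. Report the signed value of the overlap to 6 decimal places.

−√(3/7) ≈ -0.654654

√[6·1!5!0!/7! · 3!3!1!0!3!2!] = √(432/7)
  +(−1)^1/∏(1,0,2,0,3,0)! = -1/12  (running -1/12)
⟨..|..⟩ = √(432/7)·(-1/12) = -0.654654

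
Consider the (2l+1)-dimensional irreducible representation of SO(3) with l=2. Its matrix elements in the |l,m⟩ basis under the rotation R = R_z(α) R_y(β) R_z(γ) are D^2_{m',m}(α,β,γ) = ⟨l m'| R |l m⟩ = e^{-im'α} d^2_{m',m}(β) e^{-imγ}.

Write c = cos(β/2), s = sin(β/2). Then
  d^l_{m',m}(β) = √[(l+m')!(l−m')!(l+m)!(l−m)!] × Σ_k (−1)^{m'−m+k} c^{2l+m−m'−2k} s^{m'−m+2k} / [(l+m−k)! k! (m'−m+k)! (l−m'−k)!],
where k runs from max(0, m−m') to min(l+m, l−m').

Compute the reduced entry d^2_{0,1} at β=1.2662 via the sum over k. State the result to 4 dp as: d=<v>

d^2_{0,1}(β=1.2662) via the finite sum:
With c≡cos(β/2)=0.806197 and s≡sin(β/2)=0.591647, N=[2·2·6·1]^{1/2}=4.898979
Admissible k: 1..2 (factorial args all ≥0)
  k=1: (−1)^0·4.8990/(2)·0.8062^3·0.5916^1 = +0.759385
  k=2: (−1)^1·4.8990/(2)·0.8062^1·0.5916^3 = -0.408982
d^2_{0,1}(1.2662) = +0.759385 -0.408982 = +0.350403

d=0.3504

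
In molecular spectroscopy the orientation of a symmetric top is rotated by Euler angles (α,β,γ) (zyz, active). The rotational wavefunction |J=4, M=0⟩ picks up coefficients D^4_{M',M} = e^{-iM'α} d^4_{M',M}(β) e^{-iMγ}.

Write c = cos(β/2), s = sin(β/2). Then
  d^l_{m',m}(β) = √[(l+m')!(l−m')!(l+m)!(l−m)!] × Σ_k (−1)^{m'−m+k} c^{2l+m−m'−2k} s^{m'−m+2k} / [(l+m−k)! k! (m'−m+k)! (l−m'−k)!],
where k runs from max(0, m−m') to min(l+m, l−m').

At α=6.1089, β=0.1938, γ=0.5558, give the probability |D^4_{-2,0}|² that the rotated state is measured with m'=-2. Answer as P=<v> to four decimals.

P=0.0071

First d^4_{-2,0}(β=0.1938), then the phase factors e^{-i(-2)α} and e^{-i(0)γ}:
Half-angle: c=0.995309, s=0.096748. N=√(2·720·24·24)=910.735966
Admissible k: 2..4 (factorial args all ≥0)
  k=2: (−1)^0·910.7360/(96)·0.9953^6·0.0967^2 = +0.086329
  k=3: (−1)^1·910.7360/(36)·0.9953^4·0.0967^4 = -0.002175
  k=4: (−1)^2·910.7360/(96)·0.9953^2·0.0967^6 = +0.000008
d^4_{-2,0}(0.1938) = +0.086329 -0.002175 +0.000008 = +0.084161
|D^4_{-2,0}|² = |d^4_{-2,0}(β)|² = (+0.084161)² = 0.007083 (the z-rotation phases have unit modulus)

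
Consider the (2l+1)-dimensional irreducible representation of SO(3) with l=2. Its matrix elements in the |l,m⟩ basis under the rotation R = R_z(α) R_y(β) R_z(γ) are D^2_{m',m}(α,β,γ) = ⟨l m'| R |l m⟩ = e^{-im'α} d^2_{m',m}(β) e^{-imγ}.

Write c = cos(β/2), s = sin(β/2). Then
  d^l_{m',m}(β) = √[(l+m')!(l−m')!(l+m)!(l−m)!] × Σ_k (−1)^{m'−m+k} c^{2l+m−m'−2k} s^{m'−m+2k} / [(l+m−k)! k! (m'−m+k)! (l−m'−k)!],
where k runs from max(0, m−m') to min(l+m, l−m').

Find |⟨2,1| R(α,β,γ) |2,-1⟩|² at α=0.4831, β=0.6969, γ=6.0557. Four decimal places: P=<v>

P=0.0872

First d^2_{1,-1}(β=0.6969), then the phase factors e^{-i(1)α} and e^{-i(-1)γ}:
c=cos(0.696900/2)=0.939903, s=sin(0.696900/2)=0.341441; N=√[6·1·1·6]=6.000000
k: max(0,(-1)−(1))=0 … min(2+(-1),2−(1))=1
  k=0: (−1)^2·6.0000/(2)·0.9399^2·0.3414^2 = +0.308972
  k=1: (−1)^3·6.0000/(6)·0.9399^0·0.3414^4 = -0.013591
d^2_{1,-1}(0.6969) = +0.308972 -0.013591 = +0.295381
|D^2_{1,-1}|² = |d^2_{1,-1}(β)|² = (+0.295381)² = 0.087250 (the z-rotation phases have unit modulus)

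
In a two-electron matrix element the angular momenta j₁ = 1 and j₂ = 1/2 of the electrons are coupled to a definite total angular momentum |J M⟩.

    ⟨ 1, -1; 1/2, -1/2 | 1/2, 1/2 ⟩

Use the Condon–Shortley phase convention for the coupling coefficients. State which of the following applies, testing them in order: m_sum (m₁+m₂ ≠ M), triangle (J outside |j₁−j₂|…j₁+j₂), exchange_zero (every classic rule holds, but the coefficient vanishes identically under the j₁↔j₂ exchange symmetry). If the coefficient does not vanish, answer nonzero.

m_sum

m-sum: m₁+m₂ = -1+(-1/2) = -3/2, M = 1/2  ✗ ⇒ coefficient is 0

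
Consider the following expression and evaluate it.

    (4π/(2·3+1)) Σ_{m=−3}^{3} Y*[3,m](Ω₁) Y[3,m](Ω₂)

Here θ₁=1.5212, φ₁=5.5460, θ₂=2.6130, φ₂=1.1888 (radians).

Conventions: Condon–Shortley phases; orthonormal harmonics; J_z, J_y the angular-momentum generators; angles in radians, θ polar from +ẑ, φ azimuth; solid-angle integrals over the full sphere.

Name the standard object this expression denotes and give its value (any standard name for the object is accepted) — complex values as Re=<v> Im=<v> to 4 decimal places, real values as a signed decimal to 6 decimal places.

Legendre polynomial (addition theorem), +0.301076

This sum is the spherical-harmonic addition theorem: it equals the Legendre polynomial P_l(cos γ) of the angle γ between the two directions.
Addition theorem: P_3(cos γ) = (4π/7) Σ_m Y*_{lm}(Ω₁) Y_{lm}(Ω₂), m = −3…3:
  [-3]  conj(Y_{3,-3})(Ω₁) = -0.248499-0.333232i ; Y_{3,-3}(Ω₂) = -0.048759+0.022056i ; Δ = +0.019467+0.010767i
  [-2]  conj(Y_{3,-2})(Ω₁) = +0.004866-0.050307i ; Y_{3,-2}(Ω₂) = +0.162073+0.155279i ; Δ = +0.008600-0.007398i
  [-1]  conj(Y_{3,-1})(Ω₁) = -0.236040+0.214310i ; Y_{3,-1}(Ω₂) = +0.165764-0.412625i ; Δ = +0.049303+0.132921i
  [+0]  conj(Y_{3,0})(Ω₁) = -0.055274-0.000000i ; Y_{3,0}(Ω₂) = -0.234695+0.000000i ; Δ = +0.012973+0.000000i
  [+1]  conj(Y_{3,1})(Ω₁) = +0.236040+0.214310i ; Y_{3,1}(Ω₂) = -0.165764-0.412625i ; Δ = +0.049303-0.132921i
  [+2]  conj(Y_{3,2})(Ω₁) = +0.004866+0.050307i ; Y_{3,2}(Ω₂) = +0.162073-0.155279i ; Δ = +0.008600+0.007398i
  [+3]  conj(Y_{3,3})(Ω₁) = +0.248499-0.333232i ; Y_{3,3}(Ω₂) = +0.048759+0.022056i ; Δ = +0.019467-0.010767i
Σ over m = +0.167712+0.000000i; ×(4π/7) → +0.301076+0.000000i. Real part: 0.301076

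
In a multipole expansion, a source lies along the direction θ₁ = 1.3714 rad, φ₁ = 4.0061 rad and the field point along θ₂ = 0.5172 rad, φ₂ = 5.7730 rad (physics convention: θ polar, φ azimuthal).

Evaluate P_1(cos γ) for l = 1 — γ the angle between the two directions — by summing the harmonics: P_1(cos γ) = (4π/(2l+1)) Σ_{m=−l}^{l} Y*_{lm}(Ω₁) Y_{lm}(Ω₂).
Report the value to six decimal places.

0.077737

Addition theorem: P_1(cos γ) = (4π/3) Σ_m Y*_{lm}(Ω₁) Y_{lm}(Ω₂), m = −1…1:
  m=-1: (-0.219788, -0.257636) × (0.149075, 0.083422) = (-0.011272, -0.056742)  (running Σ = (-0.011272, -0.056742))
  m=0: (0.096781, -0.000000) × (0.424697, 0.000000) = (0.041103, 0.000000)  (running Σ = (0.029830, -0.056742))
  m=1: (0.219788, -0.257636) × (-0.149075, 0.083422) = (-0.011272, 0.056742)  (running Σ = (0.018558, 0.000000))
Σ over m = (0.018558, 0.000000); ×(4π/3) → (0.077737, 0.000000). Real part: 0.077737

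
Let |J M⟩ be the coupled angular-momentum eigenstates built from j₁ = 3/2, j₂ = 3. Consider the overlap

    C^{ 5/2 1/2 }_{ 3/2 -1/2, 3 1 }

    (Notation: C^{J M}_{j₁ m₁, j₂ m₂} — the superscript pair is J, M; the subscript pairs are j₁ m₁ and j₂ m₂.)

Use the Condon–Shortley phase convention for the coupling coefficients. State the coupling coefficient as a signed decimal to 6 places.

triangle: 2!·1!·4!/8! = 48/40320
(j±m)!: 1!·2!·4!·2!·3!·2! = 1152
prefactor² = (2J+1)·Δ·N² = 288/35
  k=1: −1/(1!·1!·1!·3!·0!·1!) = -1/6
  k=2: +1/(2!·0!·0!·2!·1!·2!) = 1/8
Σ = -1/24  ⇒  CG² = 288/35·(-1/24)² = 1/70
CG = −√(1/70) = -0.119523

−√(1/70) ≈ -0.119523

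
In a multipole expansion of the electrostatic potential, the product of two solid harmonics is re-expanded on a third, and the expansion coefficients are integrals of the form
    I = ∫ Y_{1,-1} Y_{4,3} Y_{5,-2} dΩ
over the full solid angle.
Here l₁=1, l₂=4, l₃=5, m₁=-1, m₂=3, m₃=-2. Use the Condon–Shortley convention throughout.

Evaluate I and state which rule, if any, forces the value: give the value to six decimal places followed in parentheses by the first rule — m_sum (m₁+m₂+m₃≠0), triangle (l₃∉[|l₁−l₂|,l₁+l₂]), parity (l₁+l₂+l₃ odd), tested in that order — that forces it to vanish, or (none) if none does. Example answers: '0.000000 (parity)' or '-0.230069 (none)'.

0.085055 (none)

Rules hold: Σm=0, L=10 even, 3≤5≤5.
N = 3·9·11 = 297
Δ = 0!·2!·8!/11! = 1/495
Racah Σ t=0..0: t=0:+1/576 = 1/576
⇒ 3j(1 4 5; 0 0 0)² = 5/99, sgn -1
Racah Σ t=0..0: t=0:+1/10080 = 1/10080
⇒ 3j(1 4 5; -1 3 -2)² = 1/165, sgn -1
4πI² = N·(3j₀)²·(3jₘ)² = 1/11
I = +1·√(0.0909091/4π) = 0.08505478
No selection rule forces the value: the integral is nonzero (none).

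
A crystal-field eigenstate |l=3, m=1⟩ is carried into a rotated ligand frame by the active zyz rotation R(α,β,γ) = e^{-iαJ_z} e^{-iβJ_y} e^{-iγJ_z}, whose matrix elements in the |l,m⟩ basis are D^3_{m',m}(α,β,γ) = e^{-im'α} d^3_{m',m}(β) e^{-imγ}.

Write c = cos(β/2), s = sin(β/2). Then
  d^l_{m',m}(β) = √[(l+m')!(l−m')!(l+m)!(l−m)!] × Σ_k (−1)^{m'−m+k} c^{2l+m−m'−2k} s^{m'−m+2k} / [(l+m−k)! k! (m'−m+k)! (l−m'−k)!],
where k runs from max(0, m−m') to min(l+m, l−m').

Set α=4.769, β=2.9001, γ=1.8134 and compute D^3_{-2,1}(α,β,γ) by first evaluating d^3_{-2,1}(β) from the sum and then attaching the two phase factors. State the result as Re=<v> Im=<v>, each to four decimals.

D^3_{-2,1}(4.7690,2.9001,1.8134) = e^{-i·-2·4.7690}·d^3_{-2,1}(2.9001)·e^{-i·1·1.8134}. Compute d first:
With c≡cos(β/2)=0.120453 and s≡sin(β/2)=0.992719, N=[1·120·24·2]^{1/2}=75.894664
The bounds max(0,m−m')=3 and min(l+m,l−m')=4 give 2 terms
  k=3: (−1)^0·75.8947/(12)·0.1205^3·0.9927^3 = +0.010813
  k=4: (−1)^1·75.8947/(24)·0.1205^1·0.9927^5 = -0.367240
d^3_{-2,1}(2.9001) = +0.010813 -0.367240 = -0.356426
Attach z-rotation phases: D = e^{-i(-2)(4.7690)}·(-0.356426)·e^{-i(1)(1.8134)} = -0.045986-0.353447i

Re=-0.0460 Im=-0.3534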